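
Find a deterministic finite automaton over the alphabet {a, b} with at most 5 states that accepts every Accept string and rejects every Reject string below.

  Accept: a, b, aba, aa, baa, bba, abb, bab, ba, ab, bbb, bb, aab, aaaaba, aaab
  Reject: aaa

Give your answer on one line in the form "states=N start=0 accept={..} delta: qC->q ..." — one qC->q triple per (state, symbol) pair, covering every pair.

Grow the machine one transition at a time. Run the examples from 0; the earliest place one falls off (shortest prefix, ties alphabetical) gets sent to the lowest-numbered state that keeps every Accept/Reject pair distinguishable — a pair clashes when both reach the same state with identical unread suffix — and to a fresh state only if none does.
a: 0a undefined. 0a->0: no, a/aaa meet in 0. Open state 1: 0a->1.
b: 0b undefined. 0b->0: ok.
aa: 1a undefined. 1a->0: no, a/aaa meet in 1. 1a->1: no, a/aaa meet in 1. Open state 2: 1a->2.
ab: 1b undefined. 1b->0: ok.
aaa: 2a undefined. 2a->0: no, b/aaa meet in 0. 2a->1: no, a/aaa meet in 1. 2a->2: no, aa/aaa meet in 2. Open state 3: 2a->3.
aab: 2b undefined. 2b->0: ok.
aaaa: 3a undefined. 3a->0: ok.
aaab: 3b undefined. 3b->0: ok.
All examples now run through 4 states with every (state, symbol) defined. Accept strings end in {0,1,2}, Reject strings end in {3}; accept={0,1,2}.

states=4 start=0 accept={0,1,2} delta: 0a->1 0b->0 1a->2 1b->0 2a->3 2b->0 3a->0 3b->0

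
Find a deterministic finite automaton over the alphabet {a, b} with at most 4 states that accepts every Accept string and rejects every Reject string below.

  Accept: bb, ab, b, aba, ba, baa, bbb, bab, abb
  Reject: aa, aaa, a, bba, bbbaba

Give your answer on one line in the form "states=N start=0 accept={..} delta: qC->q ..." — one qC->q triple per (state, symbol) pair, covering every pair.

states=3 start=0 accept={1,2} delta: 0a->0 0b->1 1a->1 1b->2 2a->0 2b->1

Fold the examples into a partial DFA from state 0: repeatedly fix the first undefined (state, symbol) met by the shortest-then-alphabetical prefix, trying targets in increasing order and rejecting any under which an Accept and a Reject string meet in one state with the same remainder; add a state when all current targets are rejected. Accepting states are where Accept strings end.
a: 0a undefined. 0a->0: ok.
b: 0b undefined. 0b->0: no, bb/aa meet in 0. Open state 1: 0b->1.
ba: 1a undefined. 1a->0: no, aba/aa meet in 0. 1a->1: ok.
bb: 1b undefined. 1b->0: no, bb/aa meet in 0. 1b->1: no, bb/bba meet in 1. Open state 2: 1b->2.
bba: 2a undefined. 2a->0: ok.
bbb: 2b undefined. 2b->0: no, ab/bbbaba meet in 1. 2b->1: ok.
All examples now run through 3 states with every (state, symbol) defined. Accept strings end in {1,2}, Reject strings end in {0}; accept={1,2}.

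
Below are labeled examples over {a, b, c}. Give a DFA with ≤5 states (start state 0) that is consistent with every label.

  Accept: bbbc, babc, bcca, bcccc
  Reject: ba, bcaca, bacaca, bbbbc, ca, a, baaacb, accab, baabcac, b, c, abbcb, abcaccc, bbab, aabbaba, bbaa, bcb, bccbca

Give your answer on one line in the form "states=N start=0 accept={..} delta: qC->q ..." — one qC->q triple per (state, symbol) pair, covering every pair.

State merging on the prefix tree: take the shortest (then alphabetical) example prefix whose next move is undefined and point that move at state 0, else 1, else 2, ...; a target is out if some Accept/Reject pair would then sit in one state with the same input left (inseparable). If every existing state is out, open a new one.
a: 0a undefined. 0a->0: ok.
b: 0b undefined. 0b->0: no, bbbc/bbbbc meet in 0 with "c" left. Open state 1: 0b->1.
c: 0c undefined. 0c->0: ok.
ba: 1a undefined. 1a->0: ok.
bb: 1b undefined. 1b->0: ok.
bc: 1c undefined. 1c->0: no, bbbc/ba meet in 0. 1c->1: no, bbbc/baaacb meet in 1. Open state 2: 1c->2.
bca: 2a undefined. 2a->0: ok.
bcb: 2b undefined. 2b->0: ok.
bcc: 2c undefined. 2c->0: no, bcca/ba meet in 0. 2c->1: no, bcca/ba meet in 0. 2c->2: no, bcca/ba meet in 0. Open state 3: 2c->3.
bcca: 3a undefined. 3a->0: no, bcca/ba meet in 0. 3a->1: no, bcca/baaacb meet in 1. 3a->2: ok.
bccb: 3b undefined. 3b->0: ok.
bccc: 3c undefined. 3c->0: no, bcccc/ba meet in 0. 3c->1: ok.
All examples now run through 4 states with every (state, symbol) defined. Accept strings end in {2}, Reject strings end in {0,1}; accept={2}.

states=4 start=0 accept={2} delta: 0a->0 0b->1 0c->0 1a->0 1b->0 1c->2 2a->0 2b->0 2c->3 3a->2 3b->0 3c->1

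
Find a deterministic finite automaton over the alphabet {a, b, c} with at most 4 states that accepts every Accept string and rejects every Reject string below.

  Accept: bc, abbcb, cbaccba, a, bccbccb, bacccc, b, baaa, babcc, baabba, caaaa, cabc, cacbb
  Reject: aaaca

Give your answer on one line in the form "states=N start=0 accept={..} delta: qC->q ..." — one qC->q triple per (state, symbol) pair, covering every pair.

Fold the examples into a partial DFA from state 0: repeatedly fix the first undefined (state, symbol) met by the shortest-then-alphabetical prefix, trying targets in increasing order and rejecting any under which an Accept and a Reject string meet in one state with the same remainder; add a state when all current targets are rejected. Accepting states are where Accept strings end.
a: 0a undefined. 0a->0: ok.
b: 0b undefined. 0b->0: ok.
c: 0c undefined. 0c->0: no, bc/aaaca meet in 0. Open state 1: 0c->1.
ca: 1a undefined. 1a->0: no, a/aaaca meet in 0. 1a->1: no, bc/aaaca meet in 1. Open state 2: 1a->2.
cb: 1b undefined. 1b->0: ok.
bcc: 1c undefined. 1c->0: ok.
caa: 2a undefined. 2a->0: ok.
cab: 2b undefined. 2b->0: ok.
cac: 2c undefined. 2c->0: ok.
All examples now run through 3 states with every (state, symbol) defined. Accept strings end in {0,1}, Reject strings end in {2}; accept={0,1}.

states=3 start=0 accept={0,1} delta: 0a->0 0b->0 0c->1 1a->2 1b->0 1c->0 2a->0 2b->0 2c->0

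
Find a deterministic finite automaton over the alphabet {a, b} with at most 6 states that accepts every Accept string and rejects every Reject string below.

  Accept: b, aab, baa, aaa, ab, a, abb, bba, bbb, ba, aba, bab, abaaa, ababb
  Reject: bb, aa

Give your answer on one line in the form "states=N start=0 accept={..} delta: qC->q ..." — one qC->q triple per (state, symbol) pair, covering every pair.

states=4 start=0 accept={1,2,3} delta: 0a->1 0b->2 1a->0 1b->3 2a->3 2b->0 3a->1 3b->1

Grow the machine one transition at a time. Run the examples from 0; the earliest place one falls off (shortest prefix, ties alphabetical) gets sent to the lowest-numbered state that keeps every Accept/Reject pair distinguishable — a pair clashes when both reach the same state with identical unread suffix — and to a fresh state only if none does.
a: 0a undefined. 0a->0: no, aaa/aa meet in 0. Open state 1: 0a->1.
b: 0b undefined. 0b->0: no, b/bb meet in 0. 0b->1: no, ab/bb meet in 1 with "b" left. Open state 2: 0b->2.
aa: 1a undefined. 1a->0: ok.
ab: 1b undefined. 1b->0: no, ab/aa meet in 0. 1b->1: no, aba/aa meet in 0. 1b->2: no, abb/bb meet in 2 with "b" left. Open state 3: 1b->3.
ba: 2a undefined. 2a->0: no, ba/aa meet in 0. 2a->1: no, baa/aa meet in 0. 2a->2: no, bab/bb meet in 2 with "b" left. 2a->3: ok.
bb: 2b undefined. 2b->0: ok.
aba: 3a undefined. 3a->0: no, baa/bb meet in 0. 3a->1: ok.
abb: 3b undefined. 3b->0: no, abb/bb meet in 0. 3b->1: ok.
All examples now run through 4 states with every (state, symbol) defined. Accept strings end in {1,2,3}, Reject strings end in {0}; accept={1,2,3}.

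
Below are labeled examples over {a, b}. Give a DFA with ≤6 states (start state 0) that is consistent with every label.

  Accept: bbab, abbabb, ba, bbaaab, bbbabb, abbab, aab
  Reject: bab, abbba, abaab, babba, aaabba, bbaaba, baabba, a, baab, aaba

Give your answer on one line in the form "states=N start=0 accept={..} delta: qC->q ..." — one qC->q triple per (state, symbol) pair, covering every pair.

states=5 start=0 accept={0,2,3} delta: 0a->1 0b->2 1a->1 1b->3 2a->2 2b->1 3a->4 3b->3 4a->2 4b->0

Fold the examples into a partial DFA from state 0: repeatedly fix the first undefined (state, symbol) met by the shortest-then-alphabetical prefix, trying targets in increasing order and rejecting any under which an Accept and a Reject string meet in one state with the same remainder; add a state when all current targets are rejected. Accepting states are where Accept strings end.
a: 0a undefined. 0a->0: no, ba/aaba meet in 0 with "ba" left. Open state 1: 0a->1.
b: 0b undefined. 0b->0: no, bbab/bab meet in 1 with "b" left. 0b->1: no, aab/bab meet in 1 with "ab" left. Open state 2: 0b->2.
aa: 1a undefined. 1a->0: no, ba/aaba meet in 2 with "a" left. 1a->1: ok.
ab: 1b undefined. 1b->0: no, ba/aaabba meet in 2 with "a" left. 1b->1: no, abbabb/abbba meet in 1. 1b->2: no, ba/aaba meet in 2 with "a" left. Open state 3: 1b->3.
ba: 2a undefined. 2a->0: no, aab/baab meet in 3. 2a->1: no, ba/a meet in 1. 2a->2: ok.
bb: 2b undefined. 2b->0: no, ba/babba meet in 2. 2b->1: ok.
aba: 3a undefined. 3a->0: no, bbab/abaab meet in 3. 3a->1: no, bbab/abaab meet in 3. 3a->2: no, ba/babba meet in 2. 3a->3: no, bbab/babba meet in 3. Open state 4: 3a->4.
abb: 3b undefined. 3b->0: no, ba/abbba meet in 2. 3b->1: no, abbabb/bab meet in 1. 3b->2: no, ba/aaabba meet in 2. 3b->3: ok.
abaa: 4a undefined. 4a->0: no, ba/abaab meet in 2. 4a->1: no, bbab/abaab meet in 3. 4a->2: ok.
abbab: 4b undefined. 4b->0: ok.
All examples now run through 5 states with every (state, symbol) defined. Accept strings end in {0,2,3}, Reject strings end in {1,4}; accept={0,2,3}.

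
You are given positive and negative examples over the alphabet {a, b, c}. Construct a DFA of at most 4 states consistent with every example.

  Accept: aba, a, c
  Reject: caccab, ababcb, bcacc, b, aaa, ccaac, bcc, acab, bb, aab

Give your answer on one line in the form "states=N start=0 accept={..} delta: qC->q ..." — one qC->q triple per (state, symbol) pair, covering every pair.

states=3 start=0 accept={1} delta: 0a->1 0b->0 0c->1 1a->2 1b->0 1c->0 2a->0 2b->0 2c->2

State merging on the prefix tree: take the shortest (then alphabetical) example prefix whose next move is undefined and point that move at state 0, else 1, else 2, ...; a target is out if some Accept/Reject pair would then sit in one state with the same input left (inseparable). If every existing state is out, open a new one.
a: 0a undefined. 0a->0: no, a/aaa meet in 0. Open state 1: 0a->1.
b: 0b undefined. 0b->0: ok.
c: 0c undefined. 0c->0: no, c/b meet in 0. 0c->1: ok.
aa: 1a undefined. 1a->0: no, a/aaa meet in 1. 1a->1: no, a/aaa meet in 1. Open state 2: 1a->2.
ab: 1b undefined. 1b->0: ok.
ac: 1c undefined. 1c->0: ok.
aaa: 2a undefined. 2a->0: ok.
aab: 2b undefined. 2b->0: ok.
cac: 2c undefined. 2c->0: no, aba/bcacc meet in 1. 2c->1: no, aba/ccaac meet in 1. 2c->2: ok.
All examples now run through 3 states with every (state, symbol) defined. Accept strings end in {1}, Reject strings end in {0,2}; accept={1}.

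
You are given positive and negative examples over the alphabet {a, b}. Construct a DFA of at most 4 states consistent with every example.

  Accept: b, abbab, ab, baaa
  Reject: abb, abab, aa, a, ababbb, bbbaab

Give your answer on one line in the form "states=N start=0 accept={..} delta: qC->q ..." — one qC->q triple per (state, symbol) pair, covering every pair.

State merging on the prefix tree: take the shortest (then alphabetical) example prefix whose next move is undefined and point that move at state 0, else 1, else 2, ...; a target is out if some Accept/Reject pair would then sit in one state with the same input left (inseparable). If every existing state is out, open a new one.
a: 0a undefined. 0a->0: ok.
b: 0b undefined. 0b->0: no, b/abb meet in 0. Open state 1: 0b->1.
ba: 1a undefined. 1a->0: no, b/abab meet in 1. 1a->1: ok.
bb: 1b undefined. 1b->0: ok.
All examples now run through 2 states with every (state, symbol) defined. Accept strings end in {1}, Reject strings end in {0}; accept={1}.

states=2 start=0 accept={1} delta: 0a->0 0b->1 1a->1 1b->0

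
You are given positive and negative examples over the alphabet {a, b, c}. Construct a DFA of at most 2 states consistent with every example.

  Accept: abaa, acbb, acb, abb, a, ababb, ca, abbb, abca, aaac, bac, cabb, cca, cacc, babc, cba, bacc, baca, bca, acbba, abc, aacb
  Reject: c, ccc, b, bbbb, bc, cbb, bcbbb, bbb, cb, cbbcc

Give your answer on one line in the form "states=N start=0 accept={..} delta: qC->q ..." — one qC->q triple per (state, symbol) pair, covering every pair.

states=2 start=0 accept={1} delta: 0a->1 0b->0 0c->0 1a->1 1b->1 1c->1

Grow the machine one transition at a time. Run the examples from 0; the earliest place one falls off (shortest prefix, ties alphabetical) gets sent to the lowest-numbered state that keeps every Accept/Reject pair distinguishable — a pair clashes when both reach the same state with identical unread suffix — and to a fresh state only if none does.
a: 0a undefined. 0a->0: no, acbb/cbb meet in 0 with "cbb" left. Open state 1: 0a->1.
b: 0b undefined. 0b->0: ok.
c: 0c undefined. 0c->0: ok.
aa: 1a undefined. 1a->0: no, aacb/c meet in 0. 1a->1: ok.
ab: 1b undefined. 1b->0: no, abb/c meet in 0. 1b->1: ok.
ac: 1c undefined. 1c->0: no, acbb/c meet in 0. 1c->1: ok.
All examples now run through 2 states with every (state, symbol) defined. Accept strings end in {1}, Reject strings end in {0}; accept={1}.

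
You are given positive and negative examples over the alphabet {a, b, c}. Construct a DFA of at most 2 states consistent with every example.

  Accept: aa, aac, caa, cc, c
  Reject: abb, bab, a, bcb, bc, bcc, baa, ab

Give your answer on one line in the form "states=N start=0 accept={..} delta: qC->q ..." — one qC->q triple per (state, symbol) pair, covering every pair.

State merging on the prefix tree: take the shortest (then alphabetical) example prefix whose next move is undefined and point that move at state 0, else 1, else 2, ...; a target is out if some Accept/Reject pair would then sit in one state with the same input left (inseparable). If every existing state is out, open a new one.
a: 0a undefined. 0a->0: no, aa/a meet in 0. Open state 1: 0a->1.
b: 0b undefined. 0b->0: no, aa/baa meet in 1 with "a" left. 0b->1: ok.
c: 0c undefined. 0c->0: ok.
aa: 1a undefined. 1a->0: ok.
ab: 1b undefined. 1b->0: no, aa/ab meet in 0. 1b->1: ok.
bc: 1c undefined. 1c->0: no, aa/bc meet in 0. 1c->1: ok.
All examples now run through 2 states with every (state, symbol) defined. Accept strings end in {0}, Reject strings end in {1}; accept={0}.

states=2 start=0 accept={0} delta: 0a->1 0b->1 0c->0 1a->0 1b->1 1c->1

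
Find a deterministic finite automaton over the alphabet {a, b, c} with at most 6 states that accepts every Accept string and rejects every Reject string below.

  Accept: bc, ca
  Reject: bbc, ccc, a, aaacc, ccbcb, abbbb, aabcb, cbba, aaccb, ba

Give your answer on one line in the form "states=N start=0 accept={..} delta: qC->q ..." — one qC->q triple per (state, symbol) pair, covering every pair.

State merging on the prefix tree: take the shortest (then alphabetical) example prefix whose next move is undefined and point that move at state 0, else 1, else 2, ...; a target is out if some Accept/Reject pair would then sit in one state with the same input left (inseparable). If every existing state is out, open a new one.
a: 0a undefined. 0a->0: ok.
b: 0b undefined. 0b->0: no, bc/bbc meet in 0 with "c" left. Open state 1: 0b->1.
c: 0c undefined. 0c->0: no, ca/ccc meet in 0. 0c->1: no, bc/aaacc meet in 1 with "c" left. Open state 2: 0c->2.
ba: 1a undefined. 1a->0: ok.
bb: 1b undefined. 1b->0: ok.
bc: 1c undefined. 1c->0: no, bc/a meet in 0. 1c->1: ok.
ca: 2a undefined. 2a->0: no, ca/a meet in 0. 2a->1: ok.
cb: 2b undefined. 2b->0: ok.
cc: 2c undefined. 2c->0: no, bc/aaccb meet in 1. 2c->1: no, bc/ccc meet in 1. 2c->2: ok.
All examples now run through 3 states with every (state, symbol) defined. Accept strings end in {1}, Reject strings end in {0,2}; accept={1}.

states=3 start=0 accept={1} delta: 0a->0 0b->1 0c->2 1a->0 1b->0 1c->1 2a->1 2b->0 2c->2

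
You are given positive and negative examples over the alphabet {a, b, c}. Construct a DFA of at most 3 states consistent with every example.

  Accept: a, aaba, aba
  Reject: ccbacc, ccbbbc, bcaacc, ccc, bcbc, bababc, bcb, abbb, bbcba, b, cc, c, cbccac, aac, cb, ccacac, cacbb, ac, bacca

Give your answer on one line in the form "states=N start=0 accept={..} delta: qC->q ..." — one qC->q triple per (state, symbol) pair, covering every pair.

State merging on the prefix tree: take the shortest (then alphabetical) example prefix whose next move is undefined and point that move at state 0, else 1, else 2, ...; a target is out if some Accept/Reject pair would then sit in one state with the same input left (inseparable). If every existing state is out, open a new one.
a: 0a undefined. 0a->0: ok.
b: 0b undefined. 0b->0: no, a/abbb meet in 0. Open state 1: 0b->1.
c: 0c undefined. 0c->0: no, a/ccc meet in 0. 0c->1: ok.
ba: 1a undefined. 1a->0: ok.
bb: 1b undefined. 1b->0: no, a/bbcba meet in 0. 1b->1: ok.
bc: 1c undefined. 1c->0: no, a/ccbacc meet in 0. 1c->1: no, a/bbcba meet in 0. Open state 2: 1c->2.
bca: 2a undefined. 2a->0: no, a/bacca meet in 0. 2a->1: ok.
bcb: 2b undefined. 2b->0: no, a/bcb meet in 0. 2b->1: no, a/bbcba meet in 0. 2b->2: ok.
ccc: 2c undefined. 2c->0: no, a/ccbacc meet in 0. 2c->1: ok.
All examples now run through 3 states with every (state, symbol) defined. Accept strings end in {0}, Reject strings end in {1,2}; accept={0}.

states=3 start=0 accept={0} delta: 0a->0 0b->1 0c->1 1a->0 1b->1 1c->2 2a->1 2b->2 2c->1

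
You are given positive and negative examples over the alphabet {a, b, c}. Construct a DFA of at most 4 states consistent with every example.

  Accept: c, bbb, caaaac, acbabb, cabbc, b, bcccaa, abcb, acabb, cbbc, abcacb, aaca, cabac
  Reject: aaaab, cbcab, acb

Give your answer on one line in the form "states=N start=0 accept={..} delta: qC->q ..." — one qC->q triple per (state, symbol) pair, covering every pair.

states=3 start=0 accept={0,1} delta: 0a->1 0b->0 0c->0 1a->1 1b->2 1c->1 2a->0 2b->0 2c->2

State merging on the prefix tree: take the shortest (then alphabetical) example prefix whose next move is undefined and point that move at state 0, else 1, else 2, ...; a target is out if some Accept/Reject pair would then sit in one state with the same input left (inseparable). If every existing state is out, open a new one.
a: 0a undefined. 0a->0: no, b/aaaab meet in 0 with "b" left. Open state 1: 0a->1.
b: 0b undefined. 0b->0: ok.
c: 0c undefined. 0c->0: ok.
aa: 1a undefined. 1a->0: no, c/aaaab meet in 0. 1a->1: ok.
ab: 1b undefined. 1b->0: no, c/aaaab meet in 0. 1b->1: no, bcccaa/aaaab meet in 1. Open state 2: 1b->2.
ac: 1c undefined. 1c->0: no, c/acb meet in 0. 1c->1: ok.
abc: 2c undefined. 2c->0: no, abcacb/aaaab meet in 2. 2c->1: no, abcb/aaaab meet in 2. 2c->2: ok.
abca: 2a undefined. 2a->0: ok.
abcb: 2b undefined. 2b->0: ok.
All examples now run through 3 states with every (state, symbol) defined. Accept strings end in {0,1}, Reject strings end in {2}; accept={0,1}.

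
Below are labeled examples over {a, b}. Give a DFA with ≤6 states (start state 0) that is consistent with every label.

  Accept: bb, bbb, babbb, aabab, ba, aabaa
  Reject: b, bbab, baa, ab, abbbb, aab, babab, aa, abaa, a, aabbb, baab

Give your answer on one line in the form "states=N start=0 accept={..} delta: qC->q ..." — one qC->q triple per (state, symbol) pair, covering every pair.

Grow the machine one transition at a time. Run the examples from 0; the earliest place one falls off (shortest prefix, ties alphabetical) gets sent to the lowest-numbered state that keeps every Accept/Reject pair distinguishable — a pair clashes when both reach the same state with identical unread suffix — and to a fresh state only if none does.
a: 0a undefined. 0a->0: no, bbb/aabbb meet in 0 with "bbb" left. Open state 1: 0a->1.
b: 0b undefined. 0b->0: no, bb/b meet in 0. 0b->1: no, bb/ab meet in 1 with "b" left. Open state 2: 0b->2.
aa: 1a undefined. 1a->0: no, bbb/aabbb meet in 2 with "bb" left. 1a->1: no, aabaa/abaa meet in 1 with "baa" left. 1a->2: no, bb/aab meet in 2 with "b" left. Open state 3: 1a->3.
ab: 1b undefined. 1b->0: no, bbb/abbbb meet in 2 with "bb" left. 1b->1: ok.
ba: 2a undefined. 2a->0: ok.
bb: 2b undefined. 2b->0: no, bbb/b meet in 2. 2b->1: no, bb/baa meet in 1. 2b->2: no, bb/b meet in 2. 2b->3: no, bb/aa meet in 3. Open state 4: 2b->4.
aab: 3b undefined. 3b->0: no, bb/aabbb meet in 4. 3b->1: no, aabab/baa meet in 1. 3b->2: no, bbb/aabbb meet in 4 with "b" left. 3b->3: ok.
bba: 4a undefined. 4a->0: ok.
bbb: 4b undefined. 4b->0: ok.
aaba: 3a undefined. 3a->0: no, bbb/abaa meet in 0. 3a->1: no, aabab/baa meet in 1. 3a->2: ok.
All examples now run through 5 states with every (state, symbol) defined. Accept strings end in {0,4}, Reject strings end in {1,2,3}; accept={0,4}.

states=5 start=0 accept={0,4} delta: 0a->1 0b->2 1a->3 1b->1 2a->0 2b->4 3a->2 3b->3 4a->0 4b->0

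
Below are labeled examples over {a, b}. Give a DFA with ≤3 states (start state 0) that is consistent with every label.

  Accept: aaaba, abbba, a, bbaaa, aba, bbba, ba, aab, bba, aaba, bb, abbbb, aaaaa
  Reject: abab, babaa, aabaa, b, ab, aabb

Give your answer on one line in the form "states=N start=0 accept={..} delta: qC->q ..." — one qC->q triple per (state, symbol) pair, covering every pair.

states=3 start=0 accept={0,1} delta: 0a->1 0b->2 1a->2 1b->2 2a->1 2b->0

Fold the examples into a partial DFA from state 0: repeatedly fix the first undefined (state, symbol) met by the shortest-then-alphabetical prefix, trying targets in increasing order and rejecting any under which an Accept and a Reject string meet in one state with the same remainder; add a state when all current targets are rejected. Accepting states are where Accept strings end.
a: 0a undefined. 0a->0: no, aab/b meet in 0 with "b" left. Open state 1: 0a->1.
b: 0b undefined. 0b->0: no, bb/b meet in 0. 0b->1: no, a/b meet in 1. Open state 2: 0b->2.
aa: 1a undefined. 1a->0: no, aab/b meet in 2. 1a->1: no, aab/ab meet in 1 with "b" left. 1a->2: ok.
ab: 1b undefined. 1b->0: no, abbbb/aabb meet in 2 with "bb" left. 1b->1: no, abbba/b meet in 2. 1b->2: ok.
ba: 2a undefined. 2a->0: no, a/babaa meet in 1. 2a->1: ok.
bb: 2b undefined. 2b->0: ok.
All examples now run through 3 states with every (state, symbol) defined. Accept strings end in {0,1}, Reject strings end in {2}; accept={0,1}.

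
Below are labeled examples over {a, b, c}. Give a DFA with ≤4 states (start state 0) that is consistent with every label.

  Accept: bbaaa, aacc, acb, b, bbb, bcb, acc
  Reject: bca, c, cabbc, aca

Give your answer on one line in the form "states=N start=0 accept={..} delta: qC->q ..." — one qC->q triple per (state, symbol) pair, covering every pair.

states=2 start=0 accept={0} delta: 0a->0 0b->0 0c->1 1a->1 1b->0 1c->0

State merging on the prefix tree: take the shortest (then alphabetical) example prefix whose next move is undefined and point that move at state 0, else 1, else 2, ...; a target is out if some Accept/Reject pair would then sit in one state with the same input left (inseparable). If every existing state is out, open a new one.
a: 0a undefined. 0a->0: ok.
b: 0b undefined. 0b->0: ok.
c: 0c undefined. 0c->0: no, bbaaa/bca meet in 0. Open state 1: 0c->1.
ca: 1a undefined. 1a->0: no, bbaaa/bca meet in 0. 1a->1: ok.
acb: 1b undefined. 1b->0: ok.
acc: 1c undefined. 1c->0: ok.
All examples now run through 2 states with every (state, symbol) defined. Accept strings end in {0}, Reject strings end in {1}; accept={0}.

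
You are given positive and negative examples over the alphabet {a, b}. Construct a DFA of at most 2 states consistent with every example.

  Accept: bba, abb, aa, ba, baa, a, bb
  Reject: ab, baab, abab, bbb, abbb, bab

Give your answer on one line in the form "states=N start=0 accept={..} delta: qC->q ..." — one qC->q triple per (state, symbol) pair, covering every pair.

Fold the examples into a partial DFA from state 0: repeatedly fix the first undefined (state, symbol) met by the shortest-then-alphabetical prefix, trying targets in increasing order and rejecting any under which an Accept and a Reject string meet in one state with the same remainder; add a state when all current targets are rejected. Accepting states are where Accept strings end.
a: 0a undefined. 0a->0: ok.
b: 0b undefined. 0b->0: no, bba/ab meet in 0. Open state 1: 0b->1.
ba: 1a undefined. 1a->0: ok.
bb: 1b undefined. 1b->0: ok.
All examples now run through 2 states with every (state, symbol) defined. Accept strings end in {0}, Reject strings end in {1}; accept={0}.

states=2 start=0 accept={0} delta: 0a->0 0b->1 1a->0 1b->0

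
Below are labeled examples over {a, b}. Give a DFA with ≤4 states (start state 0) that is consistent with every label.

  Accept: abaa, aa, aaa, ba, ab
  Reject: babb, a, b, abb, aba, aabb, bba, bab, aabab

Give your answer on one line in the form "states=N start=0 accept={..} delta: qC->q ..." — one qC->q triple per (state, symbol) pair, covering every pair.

Grow the machine one transition at a time. Run the examples from 0; the earliest place one falls off (shortest prefix, ties alphabetical) gets sent to the lowest-numbered state that keeps every Accept/Reject pair distinguishable — a pair clashes when both reach the same state with identical unread suffix — and to a fresh state only if none does.
a: 0a undefined. 0a->0: no, aa/a meet in 0. Open state 1: 0a->1.
b: 0b undefined. 0b->0: no, ba/a meet in 1. 0b->1: ok.
aa: 1a undefined. 1a->0: no, aaa/a meet in 1. 1a->1: no, aa/a meet in 1. Open state 2: 1a->2.
ab: 1b undefined. 1b->0: ok.
aaa: 2a undefined. 2a->0: ok.
aab: 2b undefined. 2b->0: no, aaa/bab meet in 0. 2b->1: no, aaa/babb meet in 0. 2b->2: no, abaa/babb meet in 2. Open state 3: 2b->3.
aaba: 3a undefined. 3a->0: ok.
aabb: 3b undefined. 3b->0: no, aaa/babb meet in 0. 3b->1: ok.
All examples now run through 4 states with every (state, symbol) defined. Accept strings end in {0,2}, Reject strings end in {1,3}; accept={0,2}.

states=4 start=0 accept={0,2} delta: 0a->1 0b->1 1a->2 1b->0 2a->0 2b->3 3a->0 3b->1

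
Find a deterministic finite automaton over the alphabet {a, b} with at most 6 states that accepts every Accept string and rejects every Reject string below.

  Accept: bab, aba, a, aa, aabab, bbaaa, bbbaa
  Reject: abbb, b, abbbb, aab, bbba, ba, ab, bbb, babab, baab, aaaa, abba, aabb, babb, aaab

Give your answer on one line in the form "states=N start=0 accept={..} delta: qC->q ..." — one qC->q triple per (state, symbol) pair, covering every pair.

states=6 start=0 accept={1,3,5} delta: 0a->1 0b->2 1a->3 1b->0 2a->4 2b->0 3a->5 3b->2 4a->1 4b->1 5a->0 5b->0

Grow the machine one transition at a time. Run the examples from 0; the earliest place one falls off (shortest prefix, ties alphabetical) gets sent to the lowest-numbered state that keeps every Accept/Reject pair distinguishable — a pair clashes when both reach the same state with identical unread suffix — and to a fresh state only if none does.
a: 0a undefined. 0a->0: no, aba/ba meet in 0 with "ba" left. Open state 1: 0a->1.
b: 0b undefined. 0b->0: no, bab/ab meet in 1 with "b" left. 0b->1: no, bab/aab meet in 1 with "ab" left. Open state 2: 0b->2.
aa: 1a undefined. 1a->0: no, aa/aaaa meet in 0. 1a->1: no, a/aaaa meet in 1. 1a->2: no, bab/aaab meet in 2 with "ab" left. Open state 3: 1a->3.
ab: 1b undefined. 1b->0: ok.
ba: 2a undefined. 2a->0: no, bab/b meet in 2. 2a->1: no, bab/ab meet in 0. 2a->2: no, bab/abbb meet in 2 with "b" left. 2a->3: no, bab/aab meet in 3 with "b" left. Open state 4: 2a->4.
bb: 2b undefined. 2b->0: ok.
aaa: 3a undefined. 3a->0: no, aba/aaaa meet in 1. 3a->1: no, aa/aaaa meet in 3. 3a->2: no, bbaaa/b meet in 2. 3a->3: no, aa/aaaa meet in 3. 3a->4: no, bab/aaab meet in 4 with "b" left. Open state 5: 3a->5.
aab: 3b undefined. 3b->0: no, aabab/abbb meet in 0. 3b->1: no, aba/aab meet in 1. 3b->2: ok.
baa: 4a undefined. 4a->0: no, bbbaa/abbb meet in 0. 4a->1: ok.
bab: 4b undefined. 4b->0: no, bab/abbb meet in 0. 4b->1: ok.
aaaa: 5a undefined. 5a->0: ok.
aaab: 5b undefined. 5b->0: ok.
All examples now run through 6 states with every (state, symbol) defined. Accept strings end in {1,3,5}, Reject strings end in {0,2,4}; accept={1,3,5}.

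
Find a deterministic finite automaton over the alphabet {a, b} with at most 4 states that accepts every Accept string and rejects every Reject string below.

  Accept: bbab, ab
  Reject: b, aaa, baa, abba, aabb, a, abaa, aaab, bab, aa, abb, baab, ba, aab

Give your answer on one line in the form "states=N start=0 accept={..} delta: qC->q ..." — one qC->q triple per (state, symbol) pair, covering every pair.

states=3 start=0 accept={0} delta: 0a->1 0b->1 1a->2 1b->0 2a->2 2b->2

State merging on the prefix tree: take the shortest (then alphabetical) example prefix whose next move is undefined and point that move at state 0, else 1, else 2, ...; a target is out if some Accept/Reject pair would then sit in one state with the same input left (inseparable). If every existing state is out, open a new one.
a: 0a undefined. 0a->0: no, ab/b meet in 0 with "b" left. Open state 1: 0a->1.
b: 0b undefined. 0b->0: no, bbab/bab meet in 1 with "b" left. 0b->1: ok.
aa: 1a undefined. 1a->0: no, ab/aabb meet in 1 with "b" left. 1a->1: no, ab/aaab meet in 1 with "b" left. Open state 2: 1a->2.
ab: 1b undefined. 1b->0: ok.
aaa: 2a undefined. 2a->0: no, bbab/aaa meet in 0. 2a->1: no, bbab/aaab meet in 0. 2a->2: ok.
aab: 2b undefined. 2b->0: no, bbab/aaab meet in 0. 2b->1: no, bbab/aabb meet in 0. 2b->2: ok.
All examples now run through 3 states with every (state, symbol) defined. Accept strings end in {0}, Reject strings end in {1,2}; accept={0}.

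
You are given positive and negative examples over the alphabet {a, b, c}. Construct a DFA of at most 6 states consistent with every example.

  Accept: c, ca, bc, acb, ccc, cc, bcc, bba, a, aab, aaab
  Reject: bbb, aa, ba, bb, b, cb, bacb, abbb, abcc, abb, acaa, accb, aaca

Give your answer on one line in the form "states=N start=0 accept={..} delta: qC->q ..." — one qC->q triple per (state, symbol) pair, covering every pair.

State merging on the prefix tree: take the shortest (then alphabetical) example prefix whose next move is undefined and point that move at state 0, else 1, else 2, ...; a target is out if some Accept/Reject pair would then sit in one state with the same input left (inseparable). If every existing state is out, open a new one.
a: 0a undefined. 0a->0: no, ca/aaca meet in 0 with "ca" left. Open state 1: 0a->1.
b: 0b undefined. 0b->0: no, acb/bacb meet in 1 with "cb" left. 0b->1: no, a/b meet in 1. Open state 2: 0b->2.
c: 0c undefined. 0c->0: ok.
aa: 1a undefined. 1a->0: no, c/aa meet in 0. 1a->1: no, ca/aa meet in 1. 1a->2: no, aab/bb meet in 2 with "b" left. Open state 3: 1a->3.
ab: 1b undefined. 1b->0: no, c/abcc meet in 0. 1b->1: no, ca/abbb meet in 1. 1b->2: no, bcc/abcc meet in 2 with "cc" left. 1b->3: no, aab/abb meet in 3 with "b" left. Open state 4: 1b->4.
ac: 1c undefined. 1c->0: no, acb/b meet in 2. 1c->1: no, acb/accb meet in 4. 1c->2: no, acb/bb meet in 2 with "b" left. 1c->3: ok.
ba: 2a undefined. 2a->0: no, c/ba meet in 0. 2a->1: no, ca/ba meet in 1. 2a->2: ok.
bb: 2b undefined. 2b->0: no, c/bb meet in 0. 2b->1: no, ca/bb meet in 1. 2b->2: no, bba/bbb meet in 2. 2b->3: no, acb/bbb meet in 3 with "b" left. 2b->4: ok.
bc: 2c undefined. 2c->0: ok.
aaa: 3a undefined. 3a->0: no, ca/acaa meet in 1. 3a->1: no, aaab/bb meet in 4. 3a->2: no, aaab/bb meet in 4. 3a->3: ok.
aab: 3b undefined. 3b->0: ok.
aac: 3c undefined. 3c->0: no, ca/aaca meet in 1. 3c->1: ok.
abb: 4b undefined. 4b->0: no, c/bbb meet in 0. 4b->1: no, ca/bbb meet in 1. 4b->2: ok.
abc: 4c undefined. 4c->0: no, c/abcc meet in 0. 4c->1: ok.
bba: 4a undefined. 4a->0: ok.
All examples now run through 5 states with every (state, symbol) defined. Accept strings end in {0,1}, Reject strings end in {2,3,4}; accept={0,1}.

states=5 start=0 accept={0,1} delta: 0a->1 0b->2 0c->0 1a->3 1b->4 1c->3 2a->2 2b->4 2c->0 3a->3 3b->0 3c->1 4a->0 4b->2 4c->1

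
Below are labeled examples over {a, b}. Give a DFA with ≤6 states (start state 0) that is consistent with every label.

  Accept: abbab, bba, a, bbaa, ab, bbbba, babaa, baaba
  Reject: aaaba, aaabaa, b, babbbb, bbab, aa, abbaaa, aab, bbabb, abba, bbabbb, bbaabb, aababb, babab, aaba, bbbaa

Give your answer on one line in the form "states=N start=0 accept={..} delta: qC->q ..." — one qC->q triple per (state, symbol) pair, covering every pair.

states=6 start=0 accept={1,3,4} delta: 0a->1 0b->2 1a->0 1b->3 2a->2 2b->4 3a->2 3b->2 4a->4 4b->5 5a->1 5b->0

Grow the machine one transition at a time. Run the examples from 0; the earliest place one falls off (shortest prefix, ties alphabetical) gets sent to the lowest-numbered state that keeps every Accept/Reject pair distinguishable — a pair clashes when both reach the same state with identical unread suffix — and to a fresh state only if none does.
a: 0a undefined. 0a->0: no, abbab/bbab meet in 0 with "bbab" left. Open state 1: 0a->1.
b: 0b undefined. 0b->0: no, bbaa/aa meet in 1 with "a" left. 0b->1: no, a/b meet in 1. Open state 2: 0b->2.
aa: 1a undefined. 1a->0: ok.
ab: 1b undefined. 1b->0: no, a/aaaba meet in 1. 1b->1: no, abbab/b meet in 2. 1b->2: no, abbab/bbab meet in 2 with "bab" left. Open state 3: 1b->3.
ba: 2a undefined. 2a->0: no, baaba/aaaba meet in 3 with "a" left. 2a->1: no, a/aaba meet in 1. 2a->2: ok.
bb: 2b undefined. 2b->0: no, bbaa/aa meet in 0. 2b->1: no, bba/aa meet in 0. 2b->2: no, bba/b meet in 2. 2b->3: no, bba/aaaba meet in 3 with "a" left. Open state 4: 2b->4.
abb: 3b undefined. 3b->0: no, a/abbaaa meet in 1. 3b->1: no, abbab/b meet in 2. 3b->2: ok.
bba: 4a undefined. 4a->0: no, abbab/bbabb meet in 4. 4a->1: no, abbab/bbabbb meet in 4. 4a->2: no, abbab/bbab meet in 4. 4a->3: no, abbab/bbabb meet in 4. 4a->4: ok.
bbb: 4b undefined. 4b->0: no, abbab/babbbb meet in 4. 4b->1: no, a/bbab meet in 1. 4b->2: no, abbab/bbabb meet in 4. 4b->3: no, abbab/babbbb meet in 4. 4b->4: no, abbab/babbbb meet in 4. Open state 5: 4b->5.
bbba: 5a undefined. 5a->0: no, a/bbbaa meet in 1. 5a->1: ok.
bbbb: 5b undefined. 5b->0: ok.
aaaba: 3a undefined. 3a->0: no, a/aaabaa meet in 1. 3a->1: no, a/aaaba meet in 1. 3a->2: ok.
All examples now run through 6 states with every (state, symbol) defined. Accept strings end in {1,3,4}, Reject strings end in {0,2,5}; accept={1,3,4}.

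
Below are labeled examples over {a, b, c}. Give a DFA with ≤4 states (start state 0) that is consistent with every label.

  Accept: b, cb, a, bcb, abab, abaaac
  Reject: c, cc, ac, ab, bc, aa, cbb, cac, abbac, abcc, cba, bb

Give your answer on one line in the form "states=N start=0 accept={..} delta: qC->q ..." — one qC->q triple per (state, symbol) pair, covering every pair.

Fold the examples into a partial DFA from state 0: repeatedly fix the first undefined (state, symbol) met by the shortest-then-alphabetical prefix, trying targets in increasing order and rejecting any under which an Accept and a Reject string meet in one state with the same remainder; add a state when all current targets are rejected. Accepting states are where Accept strings end.
a: 0a undefined. 0a->0: no, b/ab meet in 0 with "b" left. Open state 1: 0a->1.
b: 0b undefined. 0b->0: no, b/bb meet in 0. 0b->1: ok.
c: 0c undefined. 0c->0: ok.
aa: 1a undefined. 1a->0: ok.
ab: 1b undefined. 1b->0: no, abab/c meet in 0. 1b->1: no, b/ab meet in 1. Open state 2: 1b->2.
ac: 1c undefined. 1c->0: ok.
aba: 2a undefined. 2a->0: no, abaaac/c meet in 0. 2a->1: no, abab/ab meet in 2. 2a->2: ok.
abb: 2b undefined. 2b->0: no, abab/c meet in 0. 2b->1: ok.
abc: 2c undefined. 2c->0: no, abaaac/c meet in 0. 2c->1: ok.
All examples now run through 3 states with every (state, symbol) defined. Accept strings end in {1}, Reject strings end in {0,2}; accept={1}.

states=3 start=0 accept={1} delta: 0a->1 0b->1 0c->0 1a->0 1b->2 1c->0 2a->2 2b->1 2c->1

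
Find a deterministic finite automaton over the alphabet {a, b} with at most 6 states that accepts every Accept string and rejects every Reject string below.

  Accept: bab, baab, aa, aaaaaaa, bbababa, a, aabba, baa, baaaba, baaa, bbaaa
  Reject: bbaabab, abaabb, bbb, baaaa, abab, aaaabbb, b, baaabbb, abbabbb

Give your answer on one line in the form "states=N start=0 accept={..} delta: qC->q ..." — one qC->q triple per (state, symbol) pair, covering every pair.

Grow the machine one transition at a time. Run the examples from 0; the earliest place one falls off (shortest prefix, ties alphabetical) gets sent to the lowest-numbered state that keeps every Accept/Reject pair distinguishable — a pair clashes when both reach the same state with identical unread suffix — and to a fresh state only if none does.
a: 0a undefined. 0a->0: no, bab/abab meet in 0 with "bab" left. Open state 1: 0a->1.
b: 0b undefined. 0b->0: ok.
aa: 1a undefined. 1a->0: no, bab/bbaabab meet in 1 with "b" left. 1a->1: no, aa/baaaa meet in 1. Open state 2: 1a->2.
ab: 1b undefined. 1b->0: no, bab/bbb meet in 0. 1b->1: no, baab/abab meet in 2 with "b" left. 1b->2: ok.
aaa: 2a undefined. 2a->0: no, baab/abaabb meet in 2 with "b" left. 2a->1: no, bab/baaaa meet in 2. 2a->2: no, bab/baaaa meet in 2. Open state 3: 2a->3.
aab: 2b undefined. 2b->0: no, bab/bbaabab meet in 2. 2b->1: no, baab/bbaabab meet in 1. 2b->2: ok.
aaaa: 3a undefined. 3a->0: ok.
abab: 3b undefined. 3b->0: ok.
All examples now run through 4 states with every (state, symbol) defined. Accept strings end in {1,2,3}, Reject strings end in {0}; accept={1,2,3}.

states=4 start=0 accept={1,2,3} delta: 0a->1 0b->0 1a->2 1b->2 2a->3 2b->2 3a->0 3b->0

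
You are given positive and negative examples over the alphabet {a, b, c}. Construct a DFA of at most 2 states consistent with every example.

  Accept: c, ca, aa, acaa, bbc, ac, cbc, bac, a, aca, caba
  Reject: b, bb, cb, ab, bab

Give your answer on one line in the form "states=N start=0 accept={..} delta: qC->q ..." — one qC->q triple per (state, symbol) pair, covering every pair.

State merging on the prefix tree: take the shortest (then alphabetical) example prefix whose next move is undefined and point that move at state 0, else 1, else 2, ...; a target is out if some Accept/Reject pair would then sit in one state with the same input left (inseparable). If every existing state is out, open a new one.
a: 0a undefined. 0a->0: ok.
b: 0b undefined. 0b->0: no, aa/b meet in 0. Open state 1: 0b->1.
c: 0c undefined. 0c->0: ok.
ba: 1a undefined. 1a->0: ok.
bb: 1b undefined. 1b->0: no, c/bb meet in 0. 1b->1: ok.
bbc: 1c undefined. 1c->0: ok.
All examples now run through 2 states with every (state, symbol) defined. Accept strings end in {0}, Reject strings end in {1}; accept={0}.

states=2 start=0 accept={0} delta: 0a->0 0b->1 0c->0 1a->0 1b->1 1c->0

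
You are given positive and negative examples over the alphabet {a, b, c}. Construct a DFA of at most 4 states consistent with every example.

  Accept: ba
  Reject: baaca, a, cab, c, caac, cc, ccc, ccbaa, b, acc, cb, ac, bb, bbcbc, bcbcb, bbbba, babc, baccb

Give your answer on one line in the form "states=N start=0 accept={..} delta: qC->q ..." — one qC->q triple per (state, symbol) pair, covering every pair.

states=3 start=0 accept={2} delta: 0a->0 0b->1 0c->0 1a->2 1b->0 1c->0 2a->0 2b->0 2c->0

Fold the examples into a partial DFA from state 0: repeatedly fix the first undefined (state, symbol) met by the shortest-then-alphabetical prefix, trying targets in increasing order and rejecting any under which an Accept and a Reject string meet in one state with the same remainder; add a state when all current targets are rejected. Accepting states are where Accept strings end.
a: 0a undefined. 0a->0: ok.
b: 0b undefined. 0b->0: no, ba/a meet in 0. Open state 1: 0b->1.
c: 0c undefined. 0c->0: ok.
ba: 1a undefined. 1a->0: no, ba/baaca meet in 0. 1a->1: no, ba/cab meet in 1. Open state 2: 1a->2.
bb: 1b undefined. 1b->0: ok.
bc: 1c undefined. 1c->0: ok.
baa: 2a undefined. 2a->0: ok.
bab: 2b undefined. 2b->0: ok.
bac: 2c undefined. 2c->0: ok.
All examples now run through 3 states with every (state, symbol) defined. Accept strings end in {2}, Reject strings end in {0,1}; accept={2}.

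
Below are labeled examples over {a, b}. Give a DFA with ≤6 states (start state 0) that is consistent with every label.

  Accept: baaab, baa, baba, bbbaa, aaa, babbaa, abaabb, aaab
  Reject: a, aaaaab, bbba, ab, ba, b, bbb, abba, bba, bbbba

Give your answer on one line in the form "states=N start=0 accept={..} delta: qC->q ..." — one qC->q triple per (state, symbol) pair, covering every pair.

State merging on the prefix tree: take the shortest (then alphabetical) example prefix whose next move is undefined and point that move at state 0, else 1, else 2, ...; a target is out if some Accept/Reject pair would then sit in one state with the same input left (inseparable). If every existing state is out, open a new one.
a: 0a undefined. 0a->0: no, aaa/a meet in 0. Open state 1: 0a->1.
b: 0b undefined. 0b->0: ok.
aa: 1a undefined. 1a->0: no, baaab/aaaaab meet in 1 with "b" left. 1a->1: no, baaab/aaaaab meet in 1 with "b" left. Open state 2: 1a->2.
ab: 1b undefined. 1b->0: no, baba/a meet in 1. 1b->1: no, baa/abba meet in 2. 1b->2: no, baa/ab meet in 2. Open state 3: 1b->3.
aaa: 2a undefined. 2a->0: no, baaab/b meet in 0. 2a->1: no, baaab/aaaaab meet in 3. 2a->2: no, baaab/aaaaab meet in 2 with "b" left. 2a->3: no, aaa/ab meet in 3. Open state 4: 2a->4.
aba: 3a undefined. 3a->0: no, baba/b meet in 0. 3a->1: no, baba/a meet in 1. 3a->2: ok.
abb: 3b undefined. 3b->0: ok.
aaaa: 4a undefined. 4a->0: ok.
aaab: 4b undefined. 4b->0: no, baaab/b meet in 0. 4b->1: no, baaab/a meet in 1. 4b->2: ok.
abaabb: 2b undefined. 2b->0: no, abaabb/b meet in 0. 2b->1: no, abaabb/a meet in 1. 2b->2: ok.
All examples now run through 5 states with every (state, symbol) defined. Accept strings end in {2,4}, Reject strings end in {0,1,3}; accept={2,4}.

states=5 start=0 accept={2,4} delta: 0a->1 0b->0 1a->2 1b->3 2a->4 2b->2 3a->2 3b->0 4a->0 4b->2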